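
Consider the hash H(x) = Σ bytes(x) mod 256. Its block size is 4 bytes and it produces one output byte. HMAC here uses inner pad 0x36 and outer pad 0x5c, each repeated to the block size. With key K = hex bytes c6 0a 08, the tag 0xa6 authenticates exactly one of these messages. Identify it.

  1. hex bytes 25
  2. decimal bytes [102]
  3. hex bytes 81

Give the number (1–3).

Key hex bytes c6 0a 08 is 3 bytes ≤ B = 4; zero-pad to 4 bytes: K' = c6 0a 08 00.
K' ⊕ ipad = f0 3c 3e 36; K' ⊕ opad = 9a 56 54 5c.
m1: inner = H(f0 3c 3e 36 25) = c5; tag = H(9a 56 54 5c c5) = 65
m2: inner = H(f0 3c 3e 36 66) = 06; tag = H(9a 56 54 5c 06) = a6 ← matches
m3: inner = H(f0 3c 3e 36 81) = 21; tag = H(9a 56 54 5c 21) = c1

2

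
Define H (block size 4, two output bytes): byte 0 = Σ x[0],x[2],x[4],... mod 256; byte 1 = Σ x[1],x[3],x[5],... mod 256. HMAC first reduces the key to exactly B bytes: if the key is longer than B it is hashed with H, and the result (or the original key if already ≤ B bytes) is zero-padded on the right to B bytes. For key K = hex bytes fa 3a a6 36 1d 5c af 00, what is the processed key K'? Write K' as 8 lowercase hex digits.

6ccc0000

|K| = 8 > B = 4, so first hash the key.
H(K): even-index sum = 620 mod 256 = 108; odd-index sum = 204 mod 256 = 204 → 6c cc.
Zero-pad H(K) = 6c cc to 4 bytes: K' = 6c cc 00 00.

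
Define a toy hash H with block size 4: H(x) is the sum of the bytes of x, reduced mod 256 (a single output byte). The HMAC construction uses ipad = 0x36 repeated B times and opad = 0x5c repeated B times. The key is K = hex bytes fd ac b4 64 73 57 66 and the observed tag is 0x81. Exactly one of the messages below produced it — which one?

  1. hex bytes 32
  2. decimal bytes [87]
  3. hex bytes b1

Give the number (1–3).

Key hex bytes fd ac b4 64 73 57 66 is 7 bytes > B = 4, so hash it first: H(key) = f1, then zero-pad to 4 bytes: K' = f1 00 00 00.
K' ⊕ ipad = c7 36 36 36; K' ⊕ opad = ad 5c 5c 5c.
m1: inner = H(c7 36 36 36 32) = 9b; tag = H(ad 5c 5c 5c 9b) = 5c
m2: inner = H(c7 36 36 36 57) = c0; tag = H(ad 5c 5c 5c c0) = 81 ← matches
m3: inner = H(c7 36 36 36 b1) = 1a; tag = H(ad 5c 5c 5c 1a) = db

2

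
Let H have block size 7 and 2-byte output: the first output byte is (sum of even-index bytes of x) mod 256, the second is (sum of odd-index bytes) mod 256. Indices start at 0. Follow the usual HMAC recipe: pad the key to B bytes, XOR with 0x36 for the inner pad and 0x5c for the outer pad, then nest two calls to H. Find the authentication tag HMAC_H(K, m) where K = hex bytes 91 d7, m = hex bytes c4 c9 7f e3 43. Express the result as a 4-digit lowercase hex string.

Key hex bytes 91 d7 is 2 bytes ≤ B = 7; zero-pad to 7 bytes: K' = 91 d7 00 00 00 00 00.
K' ⊕ ipad = a7 e1 36 36 36 36 36.  K' ⊕ opad = cd 8b 5c 5c 5c 5c 5c.
Inner input = (K'⊕ipad) ∥ m = a7 e1 36 36 36 36 36 ∥ c4 c9 7f e3 43.
Inner hash: even-index sum = 757 mod 256 = 245; odd-index sum = 723 mod 256 = 211 → f5 d3.
Outer input = (K'⊕opad) ∥ inner = cd 8b 5c 5c 5c 5c 5c ∥ f5 d3.
Outer hash (tag): even-index sum = 692 mod 256 = 180; odd-index sum = 568 mod 256 = 56 → b4 38.

b438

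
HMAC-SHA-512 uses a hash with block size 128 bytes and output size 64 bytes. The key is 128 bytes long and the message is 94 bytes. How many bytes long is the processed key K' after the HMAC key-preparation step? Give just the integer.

Key is 128 ≤ 128 bytes, zero-padded: |K'| = 128.

128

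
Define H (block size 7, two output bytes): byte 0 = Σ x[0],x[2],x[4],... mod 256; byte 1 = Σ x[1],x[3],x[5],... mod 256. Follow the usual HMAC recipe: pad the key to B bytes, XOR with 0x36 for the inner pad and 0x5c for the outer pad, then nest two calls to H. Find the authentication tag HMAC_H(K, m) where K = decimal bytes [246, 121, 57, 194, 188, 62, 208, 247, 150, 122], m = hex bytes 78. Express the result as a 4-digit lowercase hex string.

Key decimal bytes [246, 121, 57, 194, 188, 62, 208, 247, 150, 122] = f6 79 39 c2 bc 3e d0 f7 96 7a is 10 bytes > B = 7, so hash it first: H(key) = 51 ea, then zero-pad to 7 bytes: K' = 51 ea 00 00 00 00 00.
K' ⊕ ipad = 67 dc 36 36 36 36 36.  K' ⊕ opad = 0d b6 5c 5c 5c 5c 5c.
Inner input = (K'⊕ipad) ∥ m = 67 dc 36 36 36 36 36 ∥ 78.
Inner hash: even-index sum = 265 mod 256 = 9; odd-index sum = 448 mod 256 = 192 → 09 c0.
Outer input = (K'⊕opad) ∥ inner = 0d b6 5c 5c 5c 5c 5c ∥ 09 c0.
Outer hash (tag): even-index sum = 481 mod 256 = 225; odd-index sum = 375 mod 256 = 119 → e1 77.

e177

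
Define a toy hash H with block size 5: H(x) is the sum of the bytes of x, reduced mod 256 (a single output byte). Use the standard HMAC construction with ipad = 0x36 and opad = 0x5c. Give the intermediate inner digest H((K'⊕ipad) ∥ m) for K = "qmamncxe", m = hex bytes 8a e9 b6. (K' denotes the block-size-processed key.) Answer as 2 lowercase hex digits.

Key "qmamncxe" = 71 6d 61 6d 6e 63 78 65 is 8 bytes > B = 5, so hash it first: H(key) = 5a, then zero-pad to 5 bytes: K' = 5a 00 00 00 00.
K' ⊕ ipad = 6c 36 36 36 36.
Inner input = 6c 36 36 36 36 ∥ 8a e9 b6.
Inner hash: sum = 108+54+54+54+54+138+233+182 = 877; mod 256 = 109 → 6d.

6d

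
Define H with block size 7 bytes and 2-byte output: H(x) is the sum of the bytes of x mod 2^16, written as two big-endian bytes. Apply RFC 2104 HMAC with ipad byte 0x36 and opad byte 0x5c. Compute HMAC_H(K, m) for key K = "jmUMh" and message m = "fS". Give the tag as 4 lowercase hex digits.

Key "jmUMh" = 6a 6d 55 4d 68 is 5 bytes ≤ B = 7; zero-pad to 7 bytes: K' = 6a 6d 55 4d 68 00 00.
K' ⊕ ipad = 5c 5b 63 7b 5e 36 36.  K' ⊕ opad = 36 31 09 11 34 5c 5c.
Inner input = (K'⊕ipad) ∥ m = 5c 5b 63 7b 5e 36 36 ∥ 66 53.
Inner hash: sum = 92+91+99+123+94+54+54+102+83 = 792 → 03 18.
Outer input = (K'⊕opad) ∥ inner = 36 31 09 11 34 5c 5c ∥ 03 18.
Outer hash (tag): sum = 54+49+9+17+52+92+92+3+24 = 392 → 01 88.

0188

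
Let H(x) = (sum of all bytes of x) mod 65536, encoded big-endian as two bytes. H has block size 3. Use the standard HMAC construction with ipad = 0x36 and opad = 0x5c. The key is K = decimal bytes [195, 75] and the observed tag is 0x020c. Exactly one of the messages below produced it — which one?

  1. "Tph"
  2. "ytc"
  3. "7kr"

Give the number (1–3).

2

Key decimal bytes [195, 75] = c3 4b is 2 bytes ≤ B = 3; zero-pad to 3 bytes: K' = c3 4b 00.
K' ⊕ ipad = f5 7d 36; K' ⊕ opad = 9f 17 5c.
m1: inner = H(f5 7d 36 54 70 68) = 02 d4; tag = H(9f 17 5c 02 d4) = 01e8
m2: inner = H(f5 7d 36 79 74 63) = 02 f8; tag = H(9f 17 5c 02 f8) = 020c ← matches
m3: inner = H(f5 7d 36 37 6b 72) = 02 bc; tag = H(9f 17 5c 02 bc) = 01d0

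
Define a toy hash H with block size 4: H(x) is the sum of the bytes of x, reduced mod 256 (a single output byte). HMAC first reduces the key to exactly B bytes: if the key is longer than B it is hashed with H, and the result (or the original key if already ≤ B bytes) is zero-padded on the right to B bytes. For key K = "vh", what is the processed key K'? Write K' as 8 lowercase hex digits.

76680000

Key "vh" = 76 68 is 2 bytes ≤ B = 4; zero-pad to 4 bytes: K' = 76 68 00 00.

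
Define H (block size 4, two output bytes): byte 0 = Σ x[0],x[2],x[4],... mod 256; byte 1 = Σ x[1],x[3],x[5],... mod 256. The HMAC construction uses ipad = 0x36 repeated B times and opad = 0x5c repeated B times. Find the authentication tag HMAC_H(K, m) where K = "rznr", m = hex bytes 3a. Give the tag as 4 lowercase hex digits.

36e4

Key "rznr" = 72 7a 6e 72 is exactly B = 4 bytes: K' = 72 7a 6e 72.
K' ⊕ ipad = 44 4c 58 44.  K' ⊕ opad = 2e 26 32 2e.
Inner input = (K'⊕ipad) ∥ m = 44 4c 58 44 ∥ 3a.
Inner hash: even-index sum = 214 mod 256 = 214; odd-index sum = 144 mod 256 = 144 → d6 90.
Outer input = (K'⊕opad) ∥ inner = 2e 26 32 2e ∥ d6 90.
Outer hash (tag): even-index sum = 310 mod 256 = 54; odd-index sum = 228 mod 256 = 228 → 36 e4.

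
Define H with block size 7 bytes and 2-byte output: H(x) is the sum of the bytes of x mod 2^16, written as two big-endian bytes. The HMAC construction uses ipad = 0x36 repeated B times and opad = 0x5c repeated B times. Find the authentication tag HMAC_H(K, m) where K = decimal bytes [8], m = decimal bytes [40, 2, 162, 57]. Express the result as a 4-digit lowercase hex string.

Key decimal bytes [8] = 08 is 1 byte ≤ B = 7; zero-pad to 7 bytes: K' = 08 00 00 00 00 00 00.
K' ⊕ ipad = 3e 36 36 36 36 36 36.  K' ⊕ opad = 54 5c 5c 5c 5c 5c 5c.
Inner input = (K'⊕ipad) ∥ m = 3e 36 36 36 36 36 36 ∥ 28 02 a2 39.
Inner hash: sum = 62+54+54+54+54+54+54+40+2+162+57 = 647 → 02 87.
Outer input = (K'⊕opad) ∥ inner = 54 5c 5c 5c 5c 5c 5c ∥ 02 87.
Outer hash (tag): sum = 84+92+92+92+92+92+92+2+135 = 773 → 03 05.

0305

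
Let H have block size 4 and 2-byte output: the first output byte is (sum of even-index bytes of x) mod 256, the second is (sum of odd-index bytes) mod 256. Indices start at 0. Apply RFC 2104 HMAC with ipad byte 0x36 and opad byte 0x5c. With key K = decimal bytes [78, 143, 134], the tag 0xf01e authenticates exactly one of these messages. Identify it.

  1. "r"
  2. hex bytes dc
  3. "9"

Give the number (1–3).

Key decimal bytes [78, 143, 134] = 4e 8f 86 is 3 bytes ≤ B = 4; zero-pad to 4 bytes: K' = 4e 8f 86 00.
K' ⊕ ipad = 78 b9 b0 36; K' ⊕ opad = 12 d3 da 5c.
m1: inner = H(78 b9 b0 36 72) = 9a ef; tag = H(12 d3 da 5c 9a ef) = 861e
m2: inner = H(78 b9 b0 36 dc) = 04 ef; tag = H(12 d3 da 5c 04 ef) = f01e ← matches
m3: inner = H(78 b9 b0 36 39) = 61 ef; tag = H(12 d3 da 5c 61 ef) = 4d1e

2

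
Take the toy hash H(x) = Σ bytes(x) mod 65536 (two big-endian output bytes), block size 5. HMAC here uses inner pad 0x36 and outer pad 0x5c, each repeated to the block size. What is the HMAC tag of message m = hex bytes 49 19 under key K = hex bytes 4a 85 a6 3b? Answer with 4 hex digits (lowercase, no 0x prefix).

Key hex bytes 4a 85 a6 3b is 4 bytes ≤ B = 5; zero-pad to 5 bytes: K' = 4a 85 a6 3b 00.
K' ⊕ ipad = 7c b3 90 0d 36.  K' ⊕ opad = 16 d9 fa 67 5c.
Inner input = (K'⊕ipad) ∥ m = 7c b3 90 0d 36 ∥ 49 19.
Inner hash: sum = 124+179+144+13+54+73+25 = 612 → 02 64.
Outer input = (K'⊕opad) ∥ inner = 16 d9 fa 67 5c ∥ 02 64.
Outer hash (tag): sum = 22+217+250+103+92+2+100 = 786 → 03 12.

0312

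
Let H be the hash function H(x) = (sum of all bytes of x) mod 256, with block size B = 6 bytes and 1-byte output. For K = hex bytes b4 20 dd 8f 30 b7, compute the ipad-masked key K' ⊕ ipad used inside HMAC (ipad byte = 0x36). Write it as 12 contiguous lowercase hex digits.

Key hex bytes b4 20 dd 8f 30 b7 is exactly B = 6 bytes: K' = b4 20 dd 8f 30 b7.
XOR each byte with 0x36: b4⊕36=82, 20⊕36=16, dd⊕36=eb, 8f⊕36=b9, 30⊕36=06, b7⊕36=81.

8216ebb90681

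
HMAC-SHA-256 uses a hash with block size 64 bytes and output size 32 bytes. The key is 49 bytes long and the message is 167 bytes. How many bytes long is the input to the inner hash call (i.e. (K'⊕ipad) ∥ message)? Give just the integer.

Key is 49 ≤ 64 bytes, zero-padded: |K'| = 64.
Inner input = (K'⊕ipad) ∥ m → 64 + 167 = 231 bytes.

231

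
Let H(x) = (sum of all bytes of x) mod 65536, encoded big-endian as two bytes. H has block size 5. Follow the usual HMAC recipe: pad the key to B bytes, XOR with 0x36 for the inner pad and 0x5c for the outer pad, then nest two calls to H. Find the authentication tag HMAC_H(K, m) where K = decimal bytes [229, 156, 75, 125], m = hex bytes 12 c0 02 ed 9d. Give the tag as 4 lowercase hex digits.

Key decimal bytes [229, 156, 75, 125] = e5 9c 4b 7d is 4 bytes ≤ B = 5; zero-pad to 5 bytes: K' = e5 9c 4b 7d 00.
K' ⊕ ipad = d3 aa 7d 4b 36.  K' ⊕ opad = b9 c0 17 21 5c.
Inner input = (K'⊕ipad) ∥ m = d3 aa 7d 4b 36 ∥ 12 c0 02 ed 9d.
Inner hash: sum = 211+170+125+75+54+18+192+2+237+157 = 1241 → 04 d9.
Outer input = (K'⊕opad) ∥ inner = b9 c0 17 21 5c ∥ 04 d9.
Outer hash (tag): sum = 185+192+23+33+92+4+217 = 746 → 02 ea.

02ea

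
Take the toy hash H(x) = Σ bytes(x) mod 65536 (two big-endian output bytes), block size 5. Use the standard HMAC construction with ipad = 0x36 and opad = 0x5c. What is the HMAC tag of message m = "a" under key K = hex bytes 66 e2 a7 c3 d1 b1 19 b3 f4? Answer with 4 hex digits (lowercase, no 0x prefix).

Key hex bytes 66 e2 a7 c3 d1 b1 19 b3 f4 is 9 bytes > B = 5, so hash it first: H(key) = 05 f4, then zero-pad to 5 bytes: K' = 05 f4 00 00 00.
K' ⊕ ipad = 33 c2 36 36 36.  K' ⊕ opad = 59 a8 5c 5c 5c.
Inner input = (K'⊕ipad) ∥ m = 33 c2 36 36 36 ∥ 61.
Inner hash: sum = 51+194+54+54+54+97 = 504 → 01 f8.
Outer input = (K'⊕opad) ∥ inner = 59 a8 5c 5c 5c ∥ 01 f8.
Outer hash (tag): sum = 89+168+92+92+92+1+248 = 782 → 03 0e.

030e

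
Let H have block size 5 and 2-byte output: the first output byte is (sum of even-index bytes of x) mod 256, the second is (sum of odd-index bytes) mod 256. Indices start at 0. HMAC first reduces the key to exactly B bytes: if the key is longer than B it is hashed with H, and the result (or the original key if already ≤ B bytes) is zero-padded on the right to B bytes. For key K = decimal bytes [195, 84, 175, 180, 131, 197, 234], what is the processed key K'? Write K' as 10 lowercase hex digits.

dfcd000000

|K| = 7 > B = 5, so first hash the key.
H(K): even-index sum = 735 mod 256 = 223; odd-index sum = 461 mod 256 = 205 → df cd.
Zero-pad H(K) = df cd to 5 bytes: K' = df cd 00 00 00.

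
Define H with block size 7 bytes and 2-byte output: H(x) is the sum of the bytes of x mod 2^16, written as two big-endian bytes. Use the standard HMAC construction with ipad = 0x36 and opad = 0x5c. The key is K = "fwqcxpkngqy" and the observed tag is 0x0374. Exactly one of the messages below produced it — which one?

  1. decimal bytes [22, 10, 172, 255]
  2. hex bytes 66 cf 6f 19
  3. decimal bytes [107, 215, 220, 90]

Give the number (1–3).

Key "fwqcxpkngqy" = 66 77 71 63 78 70 6b 6e 67 71 79 is 11 bytes > B = 7, so hash it first: H(key) = 04 c3, then zero-pad to 7 bytes: K' = 04 c3 00 00 00 00 00.
K' ⊕ ipad = 32 f5 36 36 36 36 36; K' ⊕ opad = 58 9f 5c 5c 5c 5c 5c.
m1: inner = H(32 f5 36 36 36 36 36 16 0a ac ff) = 04 00; tag = H(58 9f 5c 5c 5c 5c 5c 04 00) = 02c7
m2: inner = H(32 f5 36 36 36 36 36 66 cf 6f 19) = 03 f2; tag = H(58 9f 5c 5c 5c 5c 5c 03 f2) = 03b8
m3: inner = H(32 f5 36 36 36 36 36 6b d7 dc 5a) = 04 ad; tag = H(58 9f 5c 5c 5c 5c 5c 04 ad) = 0374 ← matches

3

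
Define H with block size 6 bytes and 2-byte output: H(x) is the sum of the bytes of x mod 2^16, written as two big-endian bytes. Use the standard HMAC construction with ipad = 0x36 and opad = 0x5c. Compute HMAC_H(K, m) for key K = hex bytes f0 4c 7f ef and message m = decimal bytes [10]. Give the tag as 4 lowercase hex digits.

Key hex bytes f0 4c 7f ef is 4 bytes ≤ B = 6; zero-pad to 6 bytes: K' = f0 4c 7f ef 00 00.
K' ⊕ ipad = c6 7a 49 d9 36 36.  K' ⊕ opad = ac 10 23 b3 5c 5c.
Inner input = (K'⊕ipad) ∥ m = c6 7a 49 d9 36 36 ∥ 0a.
Inner hash: sum = 198+122+73+217+54+54+10 = 728 → 02 d8.
Outer input = (K'⊕opad) ∥ inner = ac 10 23 b3 5c 5c ∥ 02 d8.
Outer hash (tag): sum = 172+16+35+179+92+92+2+216 = 804 → 03 24.

0324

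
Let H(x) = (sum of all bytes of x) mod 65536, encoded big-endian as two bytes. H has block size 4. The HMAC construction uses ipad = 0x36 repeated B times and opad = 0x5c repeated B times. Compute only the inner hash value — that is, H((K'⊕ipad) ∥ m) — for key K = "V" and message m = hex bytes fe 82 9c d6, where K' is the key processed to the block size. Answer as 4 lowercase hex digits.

Key "V" = 56 is 1 byte ≤ B = 4; zero-pad to 4 bytes: K' = 56 00 00 00.
K' ⊕ ipad = 60 36 36 36.
Inner input = 60 36 36 36 ∥ fe 82 9c d6.
Inner hash: sum = 96+54+54+54+254+130+156+214 = 1012 → 03 f4.

03f4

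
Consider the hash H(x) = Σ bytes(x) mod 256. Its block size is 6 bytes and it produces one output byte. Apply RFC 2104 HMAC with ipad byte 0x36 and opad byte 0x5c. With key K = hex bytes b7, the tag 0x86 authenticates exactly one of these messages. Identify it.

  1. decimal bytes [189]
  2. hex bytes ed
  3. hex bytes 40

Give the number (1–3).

Key hex bytes b7 is 1 byte ≤ B = 6; zero-pad to 6 bytes: K' = b7 00 00 00 00 00.
K' ⊕ ipad = 81 36 36 36 36 36; K' ⊕ opad = eb 5c 5c 5c 5c 5c.
m1: inner = H(81 36 36 36 36 36 bd) = 4c; tag = H(eb 5c 5c 5c 5c 5c 4c) = 03
m2: inner = H(81 36 36 36 36 36 ed) = 7c; tag = H(eb 5c 5c 5c 5c 5c 7c) = 33
m3: inner = H(81 36 36 36 36 36 40) = cf; tag = H(eb 5c 5c 5c 5c 5c cf) = 86 ← matches

3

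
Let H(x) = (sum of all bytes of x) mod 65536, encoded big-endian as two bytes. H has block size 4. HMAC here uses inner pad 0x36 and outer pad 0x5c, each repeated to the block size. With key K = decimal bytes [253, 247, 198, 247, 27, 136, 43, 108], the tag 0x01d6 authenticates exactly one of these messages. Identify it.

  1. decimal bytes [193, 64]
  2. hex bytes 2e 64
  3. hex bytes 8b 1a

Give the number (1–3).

Key decimal bytes [253, 247, 198, 247, 27, 136, 43, 108] = fd f7 c6 f7 1b 88 2b 6c is 8 bytes > B = 4, so hash it first: H(key) = 04 eb, then zero-pad to 4 bytes: K' = 04 eb 00 00.
K' ⊕ ipad = 32 dd 36 36; K' ⊕ opad = 58 b7 5c 5c.
m1: inner = H(32 dd 36 36 c1 40) = 02 7c; tag = H(58 b7 5c 5c 02 7c) = 0245
m2: inner = H(32 dd 36 36 2e 64) = 02 0d; tag = H(58 b7 5c 5c 02 0d) = 01d6 ← matches
m3: inner = H(32 dd 36 36 8b 1a) = 02 20; tag = H(58 b7 5c 5c 02 20) = 01e9

2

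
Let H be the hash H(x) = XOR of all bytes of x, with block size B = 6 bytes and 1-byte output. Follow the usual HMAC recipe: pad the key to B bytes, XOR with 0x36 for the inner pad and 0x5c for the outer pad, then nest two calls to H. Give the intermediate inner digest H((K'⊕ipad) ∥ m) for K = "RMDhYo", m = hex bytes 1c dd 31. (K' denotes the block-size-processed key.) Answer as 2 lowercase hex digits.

Key "RMDhYo" = 52 4d 44 68 59 6f is exactly B = 6 bytes: K' = 52 4d 44 68 59 6f.
K' ⊕ ipad = 64 7b 72 5e 6f 59.
Inner input = 64 7b 72 5e 6f 59 ∥ 1c dd 31.
Inner hash: XOR 64⊕7b⊕72⊕5e⊕6f⊕59⊕1c⊕dd⊕31 = f5.

f5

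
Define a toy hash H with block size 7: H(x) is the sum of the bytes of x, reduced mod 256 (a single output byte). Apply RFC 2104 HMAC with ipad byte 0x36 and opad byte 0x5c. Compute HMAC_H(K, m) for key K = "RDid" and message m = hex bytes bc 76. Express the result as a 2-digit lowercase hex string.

Key "RDid" = 52 44 69 64 is 4 bytes ≤ B = 7; zero-pad to 7 bytes: K' = 52 44 69 64 00 00 00.
K' ⊕ ipad = 64 72 5f 52 36 36 36.  K' ⊕ opad = 0e 18 35 38 5c 5c 5c.
Inner input = (K'⊕ipad) ∥ m = 64 72 5f 52 36 36 36 ∥ bc 76.
Inner hash: sum = 100+114+95+82+54+54+54+188+118 = 859; mod 256 = 91 → 5b.
Outer input = (K'⊕opad) ∥ inner = 0e 18 35 38 5c 5c 5c ∥ 5b.
Outer hash (tag): sum = 14+24+53+56+92+92+92+91 = 514; mod 256 = 2 → 02.

02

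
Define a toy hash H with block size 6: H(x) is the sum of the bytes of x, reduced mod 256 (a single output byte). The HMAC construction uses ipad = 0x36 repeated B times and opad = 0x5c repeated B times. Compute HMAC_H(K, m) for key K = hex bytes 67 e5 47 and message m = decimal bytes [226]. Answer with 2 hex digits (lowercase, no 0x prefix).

3c

Key hex bytes 67 e5 47 is 3 bytes ≤ B = 6; zero-pad to 6 bytes: K' = 67 e5 47 00 00 00.
K' ⊕ ipad = 51 d3 71 36 36 36.  K' ⊕ opad = 3b b9 1b 5c 5c 5c.
Inner input = (K'⊕ipad) ∥ m = 51 d3 71 36 36 36 ∥ e2.
Inner hash: sum = 81+211+113+54+54+54+226 = 793; mod 256 = 25 → 19.
Outer input = (K'⊕opad) ∥ inner = 3b b9 1b 5c 5c 5c ∥ 19.
Outer hash (tag): sum = 59+185+27+92+92+92+25 = 572; mod 256 = 60 → 3c.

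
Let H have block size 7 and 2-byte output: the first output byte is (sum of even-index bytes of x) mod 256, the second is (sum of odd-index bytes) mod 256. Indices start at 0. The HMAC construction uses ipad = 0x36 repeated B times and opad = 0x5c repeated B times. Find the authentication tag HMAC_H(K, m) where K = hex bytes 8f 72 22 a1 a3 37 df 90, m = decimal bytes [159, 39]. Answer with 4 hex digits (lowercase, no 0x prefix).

Key hex bytes 8f 72 22 a1 a3 37 df 90 is 8 bytes > B = 7, so hash it first: H(key) = 33 da, then zero-pad to 7 bytes: K' = 33 da 00 00 00 00 00.
K' ⊕ ipad = 05 ec 36 36 36 36 36.  K' ⊕ opad = 6f 86 5c 5c 5c 5c 5c.
Inner input = (K'⊕ipad) ∥ m = 05 ec 36 36 36 36 36 ∥ 9f 27.
Inner hash: even-index sum = 206 mod 256 = 206; odd-index sum = 503 mod 256 = 247 → ce f7.
Outer input = (K'⊕opad) ∥ inner = 6f 86 5c 5c 5c 5c 5c ∥ ce f7.
Outer hash (tag): even-index sum = 634 mod 256 = 122; odd-index sum = 524 mod 256 = 12 → 7a 0c.

7a0c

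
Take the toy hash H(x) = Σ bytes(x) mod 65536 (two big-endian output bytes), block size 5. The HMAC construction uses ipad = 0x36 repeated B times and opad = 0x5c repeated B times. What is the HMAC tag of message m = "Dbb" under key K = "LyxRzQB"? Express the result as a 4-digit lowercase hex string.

Key "LyxRzQB" = 4c 79 78 52 7a 51 42 is 7 bytes > B = 5, so hash it first: H(key) = 02 9c, then zero-pad to 5 bytes: K' = 02 9c 00 00 00.
K' ⊕ ipad = 34 aa 36 36 36.  K' ⊕ opad = 5e c0 5c 5c 5c.
Inner input = (K'⊕ipad) ∥ m = 34 aa 36 36 36 ∥ 44 62 62.
Inner hash: sum = 52+170+54+54+54+68+98+98 = 648 → 02 88.
Outer input = (K'⊕opad) ∥ inner = 5e c0 5c 5c 5c ∥ 02 88.
Outer hash (tag): sum = 94+192+92+92+92+2+136 = 700 → 02 bc.

02bc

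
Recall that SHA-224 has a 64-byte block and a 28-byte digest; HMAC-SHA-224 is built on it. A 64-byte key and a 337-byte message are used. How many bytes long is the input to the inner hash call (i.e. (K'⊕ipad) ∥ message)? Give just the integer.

401

Key is 64 ≤ 64 bytes, zero-padded: |K'| = 64.
Inner input = (K'⊕ipad) ∥ m → 64 + 337 = 401 bytes.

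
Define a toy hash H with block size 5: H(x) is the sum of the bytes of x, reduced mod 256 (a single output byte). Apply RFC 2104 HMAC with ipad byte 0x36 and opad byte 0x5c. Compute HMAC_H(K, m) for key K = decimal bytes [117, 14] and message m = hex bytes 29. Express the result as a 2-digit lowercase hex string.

d5

Key decimal bytes [117, 14] = 75 0e is 2 bytes ≤ B = 5; zero-pad to 5 bytes: K' = 75 0e 00 00 00.
K' ⊕ ipad = 43 38 36 36 36.  K' ⊕ opad = 29 52 5c 5c 5c.
Inner input = (K'⊕ipad) ∥ m = 43 38 36 36 36 ∥ 29.
Inner hash: sum = 67+56+54+54+54+41 = 326; mod 256 = 70 → 46.
Outer input = (K'⊕opad) ∥ inner = 29 52 5c 5c 5c ∥ 46.
Outer hash (tag): sum = 41+82+92+92+92+70 = 469; mod 256 = 213 → d5.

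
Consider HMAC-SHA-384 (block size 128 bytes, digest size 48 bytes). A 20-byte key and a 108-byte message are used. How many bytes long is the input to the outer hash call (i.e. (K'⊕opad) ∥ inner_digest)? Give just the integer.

Key is 20 ≤ 128 bytes, zero-padded: |K'| = 128.
Outer input = (K'⊕opad) ∥ H(inner) → 128 + 48 = 176 bytes.

176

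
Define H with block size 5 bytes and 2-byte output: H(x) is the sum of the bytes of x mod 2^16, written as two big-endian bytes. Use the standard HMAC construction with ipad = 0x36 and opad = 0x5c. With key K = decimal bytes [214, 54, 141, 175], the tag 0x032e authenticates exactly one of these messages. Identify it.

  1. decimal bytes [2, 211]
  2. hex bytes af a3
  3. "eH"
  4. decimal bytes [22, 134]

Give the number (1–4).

3

Key decimal bytes [214, 54, 141, 175] = d6 36 8d af is 4 bytes ≤ B = 5; zero-pad to 5 bytes: K' = d6 36 8d af 00.
K' ⊕ ipad = e0 00 bb 99 36; K' ⊕ opad = 8a 6a d1 f3 5c.
m1: inner = H(e0 00 bb 99 36 02 d3) = 03 3f; tag = H(8a 6a d1 f3 5c 03 3f) = 0356
m2: inner = H(e0 00 bb 99 36 af a3) = 03 bc; tag = H(8a 6a d1 f3 5c 03 bc) = 03d3
m3: inner = H(e0 00 bb 99 36 65 48) = 03 17; tag = H(8a 6a d1 f3 5c 03 17) = 032e ← matches
m4: inner = H(e0 00 bb 99 36 16 86) = 03 06; tag = H(8a 6a d1 f3 5c 03 06) = 031d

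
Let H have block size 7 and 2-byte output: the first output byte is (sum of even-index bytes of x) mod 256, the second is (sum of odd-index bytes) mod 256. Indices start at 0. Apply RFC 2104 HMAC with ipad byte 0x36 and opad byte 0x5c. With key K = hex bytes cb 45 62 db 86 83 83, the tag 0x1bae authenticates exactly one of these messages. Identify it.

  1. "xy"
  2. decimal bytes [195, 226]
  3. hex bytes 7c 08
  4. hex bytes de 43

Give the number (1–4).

1

Key hex bytes cb 45 62 db 86 83 83 is exactly B = 7 bytes: K' = cb 45 62 db 86 83 83.
K' ⊕ ipad = fd 73 54 ed b0 b5 b5; K' ⊕ opad = 97 19 3e 87 da df df.
m1: inner = H(fd 73 54 ed b0 b5 b5 78 79) = 2f 8d; tag = H(97 19 3e 87 da df df 2f 8d) = 1bae ← matches
m2: inner = H(fd 73 54 ed b0 b5 b5 c3 e2) = 98 d8; tag = H(97 19 3e 87 da df df 98 d8) = 6617
m3: inner = H(fd 73 54 ed b0 b5 b5 7c 08) = be 91; tag = H(97 19 3e 87 da df df be 91) = 1f3d
m4: inner = H(fd 73 54 ed b0 b5 b5 de 43) = f9 f3; tag = H(97 19 3e 87 da df df f9 f3) = 8178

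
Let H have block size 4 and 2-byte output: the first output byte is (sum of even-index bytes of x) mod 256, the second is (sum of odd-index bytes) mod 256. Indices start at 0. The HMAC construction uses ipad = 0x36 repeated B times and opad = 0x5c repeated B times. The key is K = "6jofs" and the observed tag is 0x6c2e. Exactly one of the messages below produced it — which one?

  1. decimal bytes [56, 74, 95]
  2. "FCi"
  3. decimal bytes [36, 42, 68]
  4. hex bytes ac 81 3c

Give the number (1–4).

Key "6jofs" = 36 6a 6f 66 73 is 5 bytes > B = 4, so hash it first: H(key) = 18 d0, then zero-pad to 4 bytes: K' = 18 d0 00 00.
K' ⊕ ipad = 2e e6 36 36; K' ⊕ opad = 44 8c 5c 5c.
m1: inner = H(2e e6 36 36 38 4a 5f) = fb 66; tag = H(44 8c 5c 5c fb 66) = 9b4e
m2: inner = H(2e e6 36 36 46 43 69) = 13 5f; tag = H(44 8c 5c 5c 13 5f) = b347
m3: inner = H(2e e6 36 36 24 2a 44) = cc 46; tag = H(44 8c 5c 5c cc 46) = 6c2e ← matches
m4: inner = H(2e e6 36 36 ac 81 3c) = 4c 9d; tag = H(44 8c 5c 5c 4c 9d) = ec85

3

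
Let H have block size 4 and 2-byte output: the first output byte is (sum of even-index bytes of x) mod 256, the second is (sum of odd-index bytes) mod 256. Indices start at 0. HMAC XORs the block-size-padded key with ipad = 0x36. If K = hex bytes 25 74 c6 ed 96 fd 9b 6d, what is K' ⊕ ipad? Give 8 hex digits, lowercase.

Key hex bytes 25 74 c6 ed 96 fd 9b 6d is 8 bytes > B = 4, so hash it first: H(key) = 1c cb, then zero-pad to 4 bytes: K' = 1c cb 00 00.
XOR each byte with 0x36: 1c⊕36=2a, cb⊕36=fd, 00⊕36=36, 00⊕36=36.

2afd3636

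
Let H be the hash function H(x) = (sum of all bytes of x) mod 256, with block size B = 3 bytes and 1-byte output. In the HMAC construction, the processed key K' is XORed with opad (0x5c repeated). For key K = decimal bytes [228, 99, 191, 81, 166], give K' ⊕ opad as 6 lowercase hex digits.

a15c5c

Key decimal bytes [228, 99, 191, 81, 166] = e4 63 bf 51 a6 is 5 bytes > B = 3, so hash it first: H(key) = fd, then zero-pad to 3 bytes: K' = fd 00 00.
XOR each byte with 0x5c: fd⊕5c=a1, 00⊕5c=5c, 00⊕5c=5c.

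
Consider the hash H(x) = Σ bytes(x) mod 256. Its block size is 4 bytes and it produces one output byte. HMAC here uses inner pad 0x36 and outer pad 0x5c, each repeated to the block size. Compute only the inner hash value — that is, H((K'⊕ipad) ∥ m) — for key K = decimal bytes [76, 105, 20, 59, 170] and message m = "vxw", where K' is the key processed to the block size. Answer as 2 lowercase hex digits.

Key decimal bytes [76, 105, 20, 59, 170] = 4c 69 14 3b aa is 5 bytes > B = 4, so hash it first: H(key) = ae, then zero-pad to 4 bytes: K' = ae 00 00 00.
K' ⊕ ipad = 98 36 36 36.
Inner input = 98 36 36 36 ∥ 76 78 77.
Inner hash: sum = 152+54+54+54+118+120+119 = 671; mod 256 = 159 → 9f.

9f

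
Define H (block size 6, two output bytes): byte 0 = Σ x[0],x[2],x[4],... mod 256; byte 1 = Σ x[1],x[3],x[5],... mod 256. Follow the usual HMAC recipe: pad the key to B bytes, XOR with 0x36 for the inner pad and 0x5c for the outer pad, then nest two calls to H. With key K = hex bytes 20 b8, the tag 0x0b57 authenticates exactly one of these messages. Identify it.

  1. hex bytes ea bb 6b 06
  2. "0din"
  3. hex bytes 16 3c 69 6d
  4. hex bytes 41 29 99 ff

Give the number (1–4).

1

Key hex bytes 20 b8 is 2 bytes ≤ B = 6; zero-pad to 6 bytes: K' = 20 b8 00 00 00 00.
K' ⊕ ipad = 16 8e 36 36 36 36; K' ⊕ opad = 7c e4 5c 5c 5c 5c.
m1: inner = H(16 8e 36 36 36 36 ea bb 6b 06) = d7 bb; tag = H(7c e4 5c 5c 5c 5c d7 bb) = 0b57 ← matches
m2: inner = H(16 8e 36 36 36 36 30 64 69 6e) = 1b cc; tag = H(7c e4 5c 5c 5c 5c 1b cc) = 4f68
m3: inner = H(16 8e 36 36 36 36 16 3c 69 6d) = 01 a3; tag = H(7c e4 5c 5c 5c 5c 01 a3) = 353f
m4: inner = H(16 8e 36 36 36 36 41 29 99 ff) = 5c 22; tag = H(7c e4 5c 5c 5c 5c 5c 22) = 90be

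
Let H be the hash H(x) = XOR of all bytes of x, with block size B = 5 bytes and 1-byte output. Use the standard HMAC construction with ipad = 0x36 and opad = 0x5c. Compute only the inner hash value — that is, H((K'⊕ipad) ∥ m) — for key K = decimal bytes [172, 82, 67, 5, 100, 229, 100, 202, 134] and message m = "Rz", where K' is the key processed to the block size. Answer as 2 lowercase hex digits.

0f

Key decimal bytes [172, 82, 67, 5, 100, 229, 100, 202, 134] = ac 52 43 05 64 e5 64 ca 86 is 9 bytes > B = 5, so hash it first: H(key) = 11, then zero-pad to 5 bytes: K' = 11 00 00 00 00.
K' ⊕ ipad = 27 36 36 36 36.
Inner input = 27 36 36 36 36 ∥ 52 7a.
Inner hash: XOR 27⊕36⊕36⊕36⊕36⊕52⊕7a = 0f.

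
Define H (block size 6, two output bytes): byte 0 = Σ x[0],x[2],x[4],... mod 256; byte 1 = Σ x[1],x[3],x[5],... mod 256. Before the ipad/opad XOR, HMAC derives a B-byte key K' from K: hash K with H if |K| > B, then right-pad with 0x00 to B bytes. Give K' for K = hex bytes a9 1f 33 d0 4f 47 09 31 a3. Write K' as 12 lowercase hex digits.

|K| = 9 > B = 6, so first hash the key.
H(K): even-index sum = 471 mod 256 = 215; odd-index sum = 359 mod 256 = 103 → d7 67.
Zero-pad H(K) = d7 67 to 6 bytes: K' = d7 67 00 00 00 00.

d76700000000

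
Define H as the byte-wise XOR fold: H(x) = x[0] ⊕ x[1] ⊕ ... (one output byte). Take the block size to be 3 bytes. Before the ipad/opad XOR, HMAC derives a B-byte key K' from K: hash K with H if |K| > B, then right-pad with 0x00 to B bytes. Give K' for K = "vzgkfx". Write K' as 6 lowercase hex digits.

|K| = 6 > B = 3, so first hash the key.
H(K): XOR 76⊕7a⊕67⊕6b⊕66⊕78 = 1e.
Zero-pad H(K) = 1e to 3 bytes: K' = 1e 00 00.

1e0000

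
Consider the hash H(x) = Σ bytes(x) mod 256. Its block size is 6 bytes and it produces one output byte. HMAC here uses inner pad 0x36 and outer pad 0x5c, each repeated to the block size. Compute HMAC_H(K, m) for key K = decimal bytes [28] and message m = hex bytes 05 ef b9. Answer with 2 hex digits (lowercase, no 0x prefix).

f1

Key decimal bytes [28] = 1c is 1 byte ≤ B = 6; zero-pad to 6 bytes: K' = 1c 00 00 00 00 00.
K' ⊕ ipad = 2a 36 36 36 36 36.  K' ⊕ opad = 40 5c 5c 5c 5c 5c.
Inner input = (K'⊕ipad) ∥ m = 2a 36 36 36 36 36 ∥ 05 ef b9.
Inner hash: sum = 42+54+54+54+54+54+5+239+185 = 741; mod 256 = 229 → e5.
Outer input = (K'⊕opad) ∥ inner = 40 5c 5c 5c 5c 5c ∥ e5.
Outer hash (tag): sum = 64+92+92+92+92+92+229 = 753; mod 256 = 241 → f1.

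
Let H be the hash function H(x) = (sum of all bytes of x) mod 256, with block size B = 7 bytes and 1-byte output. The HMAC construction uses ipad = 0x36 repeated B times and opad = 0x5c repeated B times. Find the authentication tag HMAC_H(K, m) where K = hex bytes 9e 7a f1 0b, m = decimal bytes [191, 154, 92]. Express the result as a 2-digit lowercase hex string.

Key hex bytes 9e 7a f1 0b is 4 bytes ≤ B = 7; zero-pad to 7 bytes: K' = 9e 7a f1 0b 00 00 00.
K' ⊕ ipad = a8 4c c7 3d 36 36 36.  K' ⊕ opad = c2 26 ad 57 5c 5c 5c.
Inner input = (K'⊕ipad) ∥ m = a8 4c c7 3d 36 36 36 ∥ bf 9a 5c.
Inner hash: sum = 168+76+199+61+54+54+54+191+154+92 = 1103; mod 256 = 79 → 4f.
Outer input = (K'⊕opad) ∥ inner = c2 26 ad 57 5c 5c 5c ∥ 4f.
Outer hash (tag): sum = 194+38+173+87+92+92+92+79 = 847; mod 256 = 79 → 4f.

4f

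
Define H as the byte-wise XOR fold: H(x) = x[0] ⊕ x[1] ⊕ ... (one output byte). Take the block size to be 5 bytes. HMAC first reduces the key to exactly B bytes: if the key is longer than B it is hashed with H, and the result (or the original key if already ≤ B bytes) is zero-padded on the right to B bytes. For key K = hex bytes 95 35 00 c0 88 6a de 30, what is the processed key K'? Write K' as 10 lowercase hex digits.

6c00000000

|K| = 8 > B = 5, so first hash the key.
H(K): XOR 95⊕35⊕00⊕c0⊕88⊕6a⊕de⊕30 = 6c.
Zero-pad H(K) = 6c to 5 bytes: K' = 6c 00 00 00 00.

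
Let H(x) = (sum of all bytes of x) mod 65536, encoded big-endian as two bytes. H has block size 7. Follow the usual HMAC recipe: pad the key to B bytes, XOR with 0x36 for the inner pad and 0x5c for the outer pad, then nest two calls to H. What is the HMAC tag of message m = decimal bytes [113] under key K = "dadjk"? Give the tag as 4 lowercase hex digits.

Key "dadjk" = 64 61 64 6a 6b is 5 bytes ≤ B = 7; zero-pad to 7 bytes: K' = 64 61 64 6a 6b 00 00.
K' ⊕ ipad = 52 57 52 5c 5d 36 36.  K' ⊕ opad = 38 3d 38 36 37 5c 5c.
Inner input = (K'⊕ipad) ∥ m = 52 57 52 5c 5d 36 36 ∥ 71.
Inner hash: sum = 82+87+82+92+93+54+54+113 = 657 → 02 91.
Outer input = (K'⊕opad) ∥ inner = 38 3d 38 36 37 5c 5c ∥ 02 91.
Outer hash (tag): sum = 56+61+56+54+55+92+92+2+145 = 613 → 02 65.

0265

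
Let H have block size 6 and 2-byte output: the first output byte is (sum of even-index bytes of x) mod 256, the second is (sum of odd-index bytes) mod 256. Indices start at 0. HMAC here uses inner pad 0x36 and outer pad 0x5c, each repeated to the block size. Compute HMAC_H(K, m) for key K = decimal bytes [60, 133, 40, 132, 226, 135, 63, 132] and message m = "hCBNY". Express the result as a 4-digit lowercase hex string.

Key decimal bytes [60, 133, 40, 132, 226, 135, 63, 132] = 3c 85 28 84 e2 87 3f 84 is 8 bytes > B = 6, so hash it first: H(key) = 85 14, then zero-pad to 6 bytes: K' = 85 14 00 00 00 00.
K' ⊕ ipad = b3 22 36 36 36 36.  K' ⊕ opad = d9 48 5c 5c 5c 5c.
Inner input = (K'⊕ipad) ∥ m = b3 22 36 36 36 36 ∥ 68 43 42 4e 59.
Inner hash: even-index sum = 546 mod 256 = 34; odd-index sum = 287 mod 256 = 31 → 22 1f.
Outer input = (K'⊕opad) ∥ inner = d9 48 5c 5c 5c 5c ∥ 22 1f.
Outer hash (tag): even-index sum = 435 mod 256 = 179; odd-index sum = 287 mod 256 = 31 → b3 1f.

b31f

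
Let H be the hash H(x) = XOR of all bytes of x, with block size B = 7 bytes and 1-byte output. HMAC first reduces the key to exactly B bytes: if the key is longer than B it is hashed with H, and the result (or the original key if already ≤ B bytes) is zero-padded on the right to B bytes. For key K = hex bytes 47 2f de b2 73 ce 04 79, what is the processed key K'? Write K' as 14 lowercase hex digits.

c4000000000000

|K| = 8 > B = 7, so first hash the key.
H(K): XOR 47⊕2f⊕de⊕b2⊕73⊕ce⊕04⊕79 = c4.
Zero-pad H(K) = c4 to 7 bytes: K' = c4 00 00 00 00 00 00.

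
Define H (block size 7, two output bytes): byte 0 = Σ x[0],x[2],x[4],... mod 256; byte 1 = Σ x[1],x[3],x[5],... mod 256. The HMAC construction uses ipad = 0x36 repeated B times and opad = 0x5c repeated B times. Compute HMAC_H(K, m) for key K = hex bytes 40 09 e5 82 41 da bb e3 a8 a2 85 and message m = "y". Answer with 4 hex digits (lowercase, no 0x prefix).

e788

Key hex bytes 40 09 e5 82 41 da bb e3 a8 a2 85 is 11 bytes > B = 7, so hash it first: H(key) = 4e ea, then zero-pad to 7 bytes: K' = 4e ea 00 00 00 00 00.
K' ⊕ ipad = 78 dc 36 36 36 36 36.  K' ⊕ opad = 12 b6 5c 5c 5c 5c 5c.
Inner input = (K'⊕ipad) ∥ m = 78 dc 36 36 36 36 36 ∥ 79.
Inner hash: even-index sum = 282 mod 256 = 26; odd-index sum = 449 mod 256 = 193 → 1a c1.
Outer input = (K'⊕opad) ∥ inner = 12 b6 5c 5c 5c 5c 5c ∥ 1a c1.
Outer hash (tag): even-index sum = 487 mod 256 = 231; odd-index sum = 392 mod 256 = 136 → e7 88.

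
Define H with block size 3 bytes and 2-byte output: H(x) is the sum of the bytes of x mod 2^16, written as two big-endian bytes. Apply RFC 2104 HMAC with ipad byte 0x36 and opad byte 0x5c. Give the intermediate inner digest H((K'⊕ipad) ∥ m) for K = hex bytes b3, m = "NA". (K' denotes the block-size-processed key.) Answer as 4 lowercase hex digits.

0180

Key hex bytes b3 is 1 byte ≤ B = 3; zero-pad to 3 bytes: K' = b3 00 00.
K' ⊕ ipad = 85 36 36.
Inner input = 85 36 36 ∥ 4e 41.
Inner hash: sum = 133+54+54+78+65 = 384 → 01 80.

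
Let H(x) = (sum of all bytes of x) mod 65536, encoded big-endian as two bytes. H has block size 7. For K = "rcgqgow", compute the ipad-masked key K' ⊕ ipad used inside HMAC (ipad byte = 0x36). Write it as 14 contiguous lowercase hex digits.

Key "rcgqgow" = 72 63 67 71 67 6f 77 is exactly B = 7 bytes: K' = 72 63 67 71 67 6f 77.
XOR each byte with 0x36: 72⊕36=44, 63⊕36=55, 67⊕36=51, 71⊕36=47, 67⊕36=51, 6f⊕36=59, 77⊕36=41.

44555147515941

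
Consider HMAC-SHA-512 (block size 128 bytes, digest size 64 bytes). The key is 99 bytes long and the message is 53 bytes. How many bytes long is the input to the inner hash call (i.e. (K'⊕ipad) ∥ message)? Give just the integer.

181

Key is 99 ≤ 128 bytes, zero-padded: |K'| = 128.
Inner input = (K'⊕ipad) ∥ m → 128 + 53 = 181 bytes.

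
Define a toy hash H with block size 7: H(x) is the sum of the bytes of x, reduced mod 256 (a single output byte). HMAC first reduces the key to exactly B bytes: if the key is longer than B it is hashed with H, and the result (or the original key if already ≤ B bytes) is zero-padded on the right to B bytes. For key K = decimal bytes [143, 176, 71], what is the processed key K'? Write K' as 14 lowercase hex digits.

8fb04700000000

Key decimal bytes [143, 176, 71] = 8f b0 47 is 3 bytes ≤ B = 7; zero-pad to 7 bytes: K' = 8f b0 47 00 00 00 00.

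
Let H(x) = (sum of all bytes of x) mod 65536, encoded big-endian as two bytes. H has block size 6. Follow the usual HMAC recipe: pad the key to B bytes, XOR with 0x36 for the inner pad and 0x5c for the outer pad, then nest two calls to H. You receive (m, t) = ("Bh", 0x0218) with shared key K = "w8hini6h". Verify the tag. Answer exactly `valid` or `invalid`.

invalid

Key "w8hini6h" = 77 38 68 69 6e 69 36 68 is 8 bytes > B = 6, so hash it first: H(key) = 02 f5, then zero-pad to 6 bytes: K' = 02 f5 00 00 00 00.
K' ⊕ ipad = 34 c3 36 36 36 36; K' ⊕ opad = 5e a9 5c 5c 5c 5c.
Inner hash: sum = 52+195+54+54+54+54+66+104 = 633 → 02 79.
Outer hash (recomputed tag): sum = 94+169+92+92+92+92+2+121 = 754 → 02 f2.
Recomputed tag = 02f2; claimed = 0218 → mismatch.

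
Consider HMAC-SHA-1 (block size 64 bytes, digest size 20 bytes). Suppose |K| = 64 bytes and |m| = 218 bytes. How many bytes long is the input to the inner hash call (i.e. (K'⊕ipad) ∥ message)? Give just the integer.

Key is 64 ≤ 64 bytes, zero-padded: |K'| = 64.
Inner input = (K'⊕ipad) ∥ m → 64 + 218 = 282 bytes.

282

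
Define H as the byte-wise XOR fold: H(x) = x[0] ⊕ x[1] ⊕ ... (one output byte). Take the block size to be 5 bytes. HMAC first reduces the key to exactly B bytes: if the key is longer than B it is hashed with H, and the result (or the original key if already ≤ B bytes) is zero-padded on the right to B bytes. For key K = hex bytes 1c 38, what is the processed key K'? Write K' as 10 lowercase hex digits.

1c38000000

Key hex bytes 1c 38 is 2 bytes ≤ B = 5; zero-pad to 5 bytes: K' = 1c 38 00 00 00.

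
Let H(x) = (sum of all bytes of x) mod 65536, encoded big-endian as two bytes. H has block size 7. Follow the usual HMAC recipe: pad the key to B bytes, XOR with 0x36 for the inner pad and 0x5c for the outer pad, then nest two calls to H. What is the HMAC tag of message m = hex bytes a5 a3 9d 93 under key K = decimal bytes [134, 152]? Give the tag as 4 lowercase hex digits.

0452

Key decimal bytes [134, 152] = 86 98 is 2 bytes ≤ B = 7; zero-pad to 7 bytes: K' = 86 98 00 00 00 00 00.
K' ⊕ ipad = b0 ae 36 36 36 36 36.  K' ⊕ opad = da c4 5c 5c 5c 5c 5c.
Inner input = (K'⊕ipad) ∥ m = b0 ae 36 36 36 36 36 ∥ a5 a3 9d 93.
Inner hash: sum = 176+174+54+54+54+54+54+165+163+157+147 = 1252 → 04 e4.
Outer input = (K'⊕opad) ∥ inner = da c4 5c 5c 5c 5c 5c ∥ 04 e4.
Outer hash (tag): sum = 218+196+92+92+92+92+92+4+228 = 1106 → 04 52.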